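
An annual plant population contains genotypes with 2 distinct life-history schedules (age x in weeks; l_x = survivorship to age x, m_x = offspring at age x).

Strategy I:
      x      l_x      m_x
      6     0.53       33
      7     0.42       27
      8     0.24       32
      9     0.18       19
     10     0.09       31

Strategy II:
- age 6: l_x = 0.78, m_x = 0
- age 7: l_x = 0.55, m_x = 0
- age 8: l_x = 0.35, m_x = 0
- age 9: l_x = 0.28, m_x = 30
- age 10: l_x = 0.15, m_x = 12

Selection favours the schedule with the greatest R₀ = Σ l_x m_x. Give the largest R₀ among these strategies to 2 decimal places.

42.72

Strategy I: R₀ = 0.53×33 + 0.42×27 + 0.24×32 + 0.18×19 + 0.09×31 = 42.7200
Strategy II: R₀ = 0.78×0 + 0.55×0 + 0.35×0 + 0.28×30 + 0.15×12 = 10.2000
Highest R₀: strategy I with 42.7200.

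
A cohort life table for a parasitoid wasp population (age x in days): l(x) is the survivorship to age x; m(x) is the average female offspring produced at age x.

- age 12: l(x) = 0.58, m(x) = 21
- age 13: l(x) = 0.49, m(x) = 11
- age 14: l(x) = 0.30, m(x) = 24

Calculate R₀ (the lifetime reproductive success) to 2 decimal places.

24.77

R₀ = Σ l(x) m(x):
  age 12: 0.58 × 21 = 12.1800
  age 13: 0.49 × 11 = 5.3900
  age 14: 0.30 × 24 = 7.2000
R₀ = 12.1800 + 5.3900 + 7.2000 = 24.7700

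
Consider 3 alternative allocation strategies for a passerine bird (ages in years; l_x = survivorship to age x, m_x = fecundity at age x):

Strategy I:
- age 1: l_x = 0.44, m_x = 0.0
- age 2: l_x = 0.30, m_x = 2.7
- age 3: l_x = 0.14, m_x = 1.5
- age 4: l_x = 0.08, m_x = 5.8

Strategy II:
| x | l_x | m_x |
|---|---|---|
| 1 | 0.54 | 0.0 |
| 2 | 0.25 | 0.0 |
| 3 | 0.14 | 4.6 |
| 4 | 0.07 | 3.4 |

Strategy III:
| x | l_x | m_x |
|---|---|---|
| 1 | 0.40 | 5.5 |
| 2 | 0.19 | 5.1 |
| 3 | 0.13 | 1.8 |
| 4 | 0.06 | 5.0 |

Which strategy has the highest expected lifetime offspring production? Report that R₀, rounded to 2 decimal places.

3.70

Strategy I: R₀ = 0.44×0.0 + 0.30×2.7 + 0.14×1.5 + 0.08×5.8 = 1.4840
Strategy II: R₀ = 0.54×0.0 + 0.25×0.0 + 0.14×4.6 + 0.07×3.4 = 0.8820
Strategy III: R₀ = 0.40×5.5 + 0.19×5.1 + 0.13×1.8 + 0.06×5.0 = 3.7030
Highest R₀: strategy III with 3.7030.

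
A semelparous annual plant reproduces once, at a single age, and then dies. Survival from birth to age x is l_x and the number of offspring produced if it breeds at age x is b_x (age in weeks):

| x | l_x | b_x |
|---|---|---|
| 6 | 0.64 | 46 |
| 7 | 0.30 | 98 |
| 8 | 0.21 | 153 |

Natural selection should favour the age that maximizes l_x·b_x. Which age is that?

Expected offspring if breeding at age x = l_x × b_x:
  age 6: 0.64 × 46 = 29.440
  age 7: 0.30 × 98 = 29.400
  age 8: 0.21 × 153 = 32.130
Maximum at age 8 (32.130).

8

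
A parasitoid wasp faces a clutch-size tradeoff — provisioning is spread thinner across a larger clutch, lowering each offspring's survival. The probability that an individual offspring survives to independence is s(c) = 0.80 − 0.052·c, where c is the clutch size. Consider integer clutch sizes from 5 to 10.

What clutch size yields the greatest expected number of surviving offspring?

8

Expected surviving offspring = c × s(c):
  c=5: 5 × 0.540 = 2.700
  c=6: 6 × 0.488 = 2.928
  c=7: 7 × 0.436 = 3.052
  c=8: 8 × 0.384 = 3.072
  c=9: 9 × 0.332 = 2.988
  c=10: 10 × 0.280 = 2.800
Maximum at c = 8 (3.072 surviving offspring).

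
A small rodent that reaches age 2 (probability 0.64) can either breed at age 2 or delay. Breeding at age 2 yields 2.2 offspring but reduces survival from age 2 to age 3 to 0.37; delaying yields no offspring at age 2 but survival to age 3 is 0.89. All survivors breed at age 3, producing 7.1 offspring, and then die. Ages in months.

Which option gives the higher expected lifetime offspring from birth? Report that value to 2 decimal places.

4.04

breed at age 2: R₀ = 0.64 × (2.2 + 0.37 × 7.1) = 0.64 × 4.8270 = 3.0893
delay to age 3: R₀ = 0.64 × (0.89 × 7.1) = 0.64 × 6.3190 = 4.0442
Higher: delay to age 3 (4.0442).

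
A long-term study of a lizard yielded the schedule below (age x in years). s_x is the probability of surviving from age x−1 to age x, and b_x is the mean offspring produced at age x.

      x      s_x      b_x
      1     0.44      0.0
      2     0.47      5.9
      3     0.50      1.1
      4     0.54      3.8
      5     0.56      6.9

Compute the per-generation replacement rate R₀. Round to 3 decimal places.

1.762

Survivorship from birth: l_x = s_1·s_2·…·s_x.
  l_1 = 0.44000
  l_2 = 0.20680
  l_3 = 0.10340
  l_4 = 0.05584
  l_5 = 0.03127
R₀ = Σ l_x b_x:
  age 1: 0.44000 × 0.0 = 0.0000
  age 2: 0.20680 × 5.9 = 1.2201
  age 3: 0.10340 × 1.1 = 0.1137
  age 4: 0.05584 × 3.8 = 0.2122
  age 5: 0.03127 × 6.9 = 0.2158
R₀ = 0.0000 + 1.2201 + 0.1137 + 0.2122 + 0.2158 = 1.7618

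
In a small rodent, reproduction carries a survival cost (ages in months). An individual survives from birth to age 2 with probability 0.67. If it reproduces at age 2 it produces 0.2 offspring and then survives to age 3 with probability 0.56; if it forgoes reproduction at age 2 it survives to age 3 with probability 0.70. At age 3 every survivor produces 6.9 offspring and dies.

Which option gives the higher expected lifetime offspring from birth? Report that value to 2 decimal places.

3.24

breed at age 2: R₀ = 0.67 × (0.2 + 0.56 × 6.9) = 0.67 × 4.0640 = 2.7229
delay to age 3: R₀ = 0.67 × (0.70 × 6.9) = 0.67 × 4.8300 = 3.2361
Higher: delay to age 3 (3.2361).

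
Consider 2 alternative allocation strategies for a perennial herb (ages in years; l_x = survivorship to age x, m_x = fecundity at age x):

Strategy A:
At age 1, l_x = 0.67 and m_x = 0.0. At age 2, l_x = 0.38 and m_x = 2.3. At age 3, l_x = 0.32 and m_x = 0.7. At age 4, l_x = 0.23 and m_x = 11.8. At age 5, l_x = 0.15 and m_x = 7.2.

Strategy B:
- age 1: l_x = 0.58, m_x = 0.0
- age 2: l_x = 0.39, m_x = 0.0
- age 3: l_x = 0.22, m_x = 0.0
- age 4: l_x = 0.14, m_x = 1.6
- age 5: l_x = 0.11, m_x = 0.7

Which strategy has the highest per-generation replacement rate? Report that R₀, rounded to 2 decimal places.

4.89

Strategy A: R₀ = 0.67×0.0 + 0.38×2.3 + 0.32×0.7 + 0.23×11.8 + 0.15×7.2 = 4.8920
Strategy B: R₀ = 0.58×0.0 + 0.39×0.0 + 0.22×0.0 + 0.14×1.6 + 0.11×0.7 = 0.3010
Highest R₀: strategy A with 4.8920.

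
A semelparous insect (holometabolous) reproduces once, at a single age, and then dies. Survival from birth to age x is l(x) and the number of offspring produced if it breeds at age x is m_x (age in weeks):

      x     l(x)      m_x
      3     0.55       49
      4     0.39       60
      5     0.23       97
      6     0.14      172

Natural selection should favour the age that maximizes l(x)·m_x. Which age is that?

3

Expected offspring if breeding at age x = l(x) × m_x:
  age 3: 0.55 × 49 = 26.950
  age 4: 0.39 × 60 = 23.400
  age 5: 0.23 × 97 = 22.310
  age 6: 0.14 × 172 = 24.080
Maximum at age 3 (26.950).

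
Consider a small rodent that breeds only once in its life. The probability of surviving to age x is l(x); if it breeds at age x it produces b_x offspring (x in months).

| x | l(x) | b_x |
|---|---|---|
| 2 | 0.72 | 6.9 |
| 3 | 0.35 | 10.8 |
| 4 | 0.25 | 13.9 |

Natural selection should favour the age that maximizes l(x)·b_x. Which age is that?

Expected offspring if breeding at age x = l(x) × b_x:
  age 2: 0.72 × 6.9 = 4.968
  age 3: 0.35 × 10.8 = 3.780
  age 4: 0.25 × 13.9 = 3.475
Maximum at age 2 (4.968).

2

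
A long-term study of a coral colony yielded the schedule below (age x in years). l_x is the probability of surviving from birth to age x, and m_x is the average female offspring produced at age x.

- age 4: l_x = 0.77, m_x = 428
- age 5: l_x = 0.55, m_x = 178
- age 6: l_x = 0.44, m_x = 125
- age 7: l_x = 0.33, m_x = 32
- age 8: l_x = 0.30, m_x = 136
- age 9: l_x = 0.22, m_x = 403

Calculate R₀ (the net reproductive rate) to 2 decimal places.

622.48

R₀ = Σ l_x m_x:
  age 4: 0.77 × 428 = 329.5600
  age 5: 0.55 × 178 = 97.9000
  age 6: 0.44 × 125 = 55.0000
  age 7: 0.33 × 32 = 10.5600
  age 8: 0.30 × 136 = 40.8000
  age 9: 0.22 × 403 = 88.6600
R₀ = 329.5600 + 97.9000 + 55.0000 + 10.5600 + 40.8000 + 88.6600 = 622.4800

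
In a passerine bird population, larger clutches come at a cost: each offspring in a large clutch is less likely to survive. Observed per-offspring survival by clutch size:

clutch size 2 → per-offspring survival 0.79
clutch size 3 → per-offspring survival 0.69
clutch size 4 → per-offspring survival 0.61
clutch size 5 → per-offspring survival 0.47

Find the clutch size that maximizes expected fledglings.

Expected fledglings = c × s(c):
  c=2: 2 × 0.79 = 1.580
  c=3: 3 × 0.69 = 2.070
  c=4: 4 × 0.61 = 2.440
  c=5: 5 × 0.47 = 2.350
Maximum at c = 4 (2.440 fledglings).

4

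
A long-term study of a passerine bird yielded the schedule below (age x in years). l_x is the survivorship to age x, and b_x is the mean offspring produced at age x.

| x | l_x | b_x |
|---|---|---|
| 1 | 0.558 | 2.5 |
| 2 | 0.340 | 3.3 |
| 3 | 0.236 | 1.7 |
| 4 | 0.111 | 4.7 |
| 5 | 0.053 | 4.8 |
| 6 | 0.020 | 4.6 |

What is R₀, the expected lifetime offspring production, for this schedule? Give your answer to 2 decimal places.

3.79

R₀ = Σ l_x b_x:
  age 1: 0.558 × 2.5 = 1.3950
  age 2: 0.340 × 3.3 = 1.1220
  age 3: 0.236 × 1.7 = 0.4012
  age 4: 0.111 × 4.7 = 0.5217
  age 5: 0.053 × 4.8 = 0.2544
  age 6: 0.020 × 4.6 = 0.0920
R₀ = 1.3950 + 1.1220 + 0.4012 + 0.5217 + 0.2544 + 0.0920 = 3.7863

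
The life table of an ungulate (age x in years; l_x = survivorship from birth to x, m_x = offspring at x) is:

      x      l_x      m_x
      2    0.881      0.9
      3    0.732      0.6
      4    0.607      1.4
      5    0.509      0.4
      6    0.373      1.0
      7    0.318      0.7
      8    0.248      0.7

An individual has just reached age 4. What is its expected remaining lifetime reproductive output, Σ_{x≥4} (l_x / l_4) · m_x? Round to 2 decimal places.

3.00

l_4 = 0.607. Conditional survival from age 4 to x is l_x / l_4.
  x=4: (0.607/0.607) × 1.4 = 1.4000
  x=5: (0.509/0.607) × 0.4 = 0.3354
  x=6: (0.373/0.607) × 1.0 = 0.6145
  x=7: (0.318/0.607) × 0.7 = 0.3667
  x=8: (0.248/0.607) × 0.7 = 0.2860
Sum = 1.4000 + 0.3354 + 0.6145 + 0.3667 + 0.2860 = 3.0026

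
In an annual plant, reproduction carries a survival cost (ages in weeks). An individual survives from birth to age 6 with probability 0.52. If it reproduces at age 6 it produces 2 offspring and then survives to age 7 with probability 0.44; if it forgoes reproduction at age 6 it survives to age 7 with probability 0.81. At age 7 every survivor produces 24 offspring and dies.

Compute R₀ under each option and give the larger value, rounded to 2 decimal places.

10.11

breed at age 6: R₀ = 0.52 × (2 + 0.44 × 24) = 0.52 × 12.5600 = 6.5312
delay to age 7: R₀ = 0.52 × (0.81 × 24) = 0.52 × 19.4400 = 10.1088
Higher: delay to age 7 (10.1088).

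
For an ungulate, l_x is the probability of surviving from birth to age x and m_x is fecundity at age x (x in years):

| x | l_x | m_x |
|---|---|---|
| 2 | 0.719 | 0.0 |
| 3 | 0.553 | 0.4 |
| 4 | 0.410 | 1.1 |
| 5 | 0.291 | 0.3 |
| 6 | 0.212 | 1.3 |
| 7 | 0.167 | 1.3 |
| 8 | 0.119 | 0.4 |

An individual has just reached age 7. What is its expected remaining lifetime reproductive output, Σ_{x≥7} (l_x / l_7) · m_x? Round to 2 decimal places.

l_7 = 0.167. Conditional survival from age 7 to x is l_x / l_7.
  x=7: (0.167/0.167) × 1.3 = 1.3000
  x=8: (0.119/0.167) × 0.4 = 0.2850
Sum = 1.3000 + 0.2850 = 1.5850

1.59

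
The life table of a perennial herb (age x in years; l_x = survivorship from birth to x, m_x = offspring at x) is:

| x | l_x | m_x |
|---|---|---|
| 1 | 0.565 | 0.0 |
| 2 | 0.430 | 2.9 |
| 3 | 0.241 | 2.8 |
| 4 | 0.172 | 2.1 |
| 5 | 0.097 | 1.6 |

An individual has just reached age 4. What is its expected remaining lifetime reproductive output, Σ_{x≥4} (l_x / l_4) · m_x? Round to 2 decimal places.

l_4 = 0.172. Conditional survival from age 4 to x is l_x / l_4.
  x=4: (0.172/0.172) × 2.1 = 2.1000
  x=5: (0.097/0.172) × 1.6 = 0.9023
Sum = 2.1000 + 0.9023 = 3.0023

3.00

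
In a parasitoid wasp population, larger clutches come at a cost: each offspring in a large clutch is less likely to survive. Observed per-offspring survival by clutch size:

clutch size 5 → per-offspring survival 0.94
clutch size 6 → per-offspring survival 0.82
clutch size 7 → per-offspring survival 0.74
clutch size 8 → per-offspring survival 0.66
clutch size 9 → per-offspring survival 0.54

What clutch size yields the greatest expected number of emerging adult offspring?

8

Expected emerging adult offspring = c × s(c):
  c=5: 5 × 0.94 = 4.700
  c=6: 6 × 0.82 = 4.920
  c=7: 7 × 0.74 = 5.180
  c=8: 8 × 0.66 = 5.280
  c=9: 9 × 0.54 = 4.860
Maximum at c = 8 (5.280 emerging adult offspring).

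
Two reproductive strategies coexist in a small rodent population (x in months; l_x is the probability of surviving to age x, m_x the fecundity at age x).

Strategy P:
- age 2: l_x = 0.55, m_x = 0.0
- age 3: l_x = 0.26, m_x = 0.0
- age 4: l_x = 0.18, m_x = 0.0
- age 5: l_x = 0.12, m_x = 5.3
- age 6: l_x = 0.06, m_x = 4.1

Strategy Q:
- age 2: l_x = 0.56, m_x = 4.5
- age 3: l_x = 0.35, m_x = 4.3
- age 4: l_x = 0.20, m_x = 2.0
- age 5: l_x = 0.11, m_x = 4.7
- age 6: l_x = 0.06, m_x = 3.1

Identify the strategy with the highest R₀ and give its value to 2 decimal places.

Strategy P: R₀ = 0.55×0.0 + 0.26×0.0 + 0.18×0.0 + 0.12×5.3 + 0.06×4.1 = 0.8820
Strategy Q: R₀ = 0.56×4.5 + 0.35×4.3 + 0.20×2.0 + 0.11×4.7 + 0.06×3.1 = 5.1280
Highest R₀: strategy Q with 5.1280.

5.13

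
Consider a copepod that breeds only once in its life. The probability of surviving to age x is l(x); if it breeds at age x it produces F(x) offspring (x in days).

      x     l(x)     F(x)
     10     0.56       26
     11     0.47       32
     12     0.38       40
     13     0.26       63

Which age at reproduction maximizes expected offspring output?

13

Expected offspring if breeding at age x = l(x) × F(x):
  age 10: 0.56 × 26 = 14.560
  age 11: 0.47 × 32 = 15.040
  age 12: 0.38 × 40 = 15.200
  age 13: 0.26 × 63 = 16.380
Maximum at age 13 (16.380).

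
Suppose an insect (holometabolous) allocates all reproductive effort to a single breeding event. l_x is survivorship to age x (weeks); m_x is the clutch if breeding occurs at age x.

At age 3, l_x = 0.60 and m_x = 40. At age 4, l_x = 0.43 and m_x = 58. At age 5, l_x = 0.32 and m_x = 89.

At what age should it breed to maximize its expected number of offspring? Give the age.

5

Expected offspring if breeding at age x = l_x × m_x:
  age 3: 0.60 × 40 = 24.000
  age 4: 0.43 × 58 = 24.940
  age 5: 0.32 × 89 = 28.480
Maximum at age 5 (28.480).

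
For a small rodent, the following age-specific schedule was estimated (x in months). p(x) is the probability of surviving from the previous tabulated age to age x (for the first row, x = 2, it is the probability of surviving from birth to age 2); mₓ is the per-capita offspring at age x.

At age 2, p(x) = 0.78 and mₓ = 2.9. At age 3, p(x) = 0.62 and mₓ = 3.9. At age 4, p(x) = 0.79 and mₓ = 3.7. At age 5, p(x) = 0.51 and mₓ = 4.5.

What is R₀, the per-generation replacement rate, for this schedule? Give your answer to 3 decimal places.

Survivorship from birth: l_x = p_2·p_3·…·p_x.
  l_2 = 0.78000
  l_3 = 0.48360
  l_4 = 0.38204
  l_5 = 0.19484
R₀ = Σ l_x mₓ:
  age 2: 0.78000 × 2.9 = 2.2620
  age 3: 0.48360 × 3.9 = 1.8860
  age 4: 0.38204 × 3.7 = 1.4135
  age 5: 0.19484 × 4.5 = 0.8768
R₀ = 2.2620 + 1.8860 + 1.4135 + 0.8768 = 6.4384

6.438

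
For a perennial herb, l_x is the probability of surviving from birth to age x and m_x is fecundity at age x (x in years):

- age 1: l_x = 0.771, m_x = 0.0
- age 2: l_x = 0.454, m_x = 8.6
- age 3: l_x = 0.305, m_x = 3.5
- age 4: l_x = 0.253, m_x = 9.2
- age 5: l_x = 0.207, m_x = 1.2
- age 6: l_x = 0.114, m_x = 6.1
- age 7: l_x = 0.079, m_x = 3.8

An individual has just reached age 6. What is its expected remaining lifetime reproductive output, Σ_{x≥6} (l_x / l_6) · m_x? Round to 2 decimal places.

l_6 = 0.114. Conditional survival from age 6 to x is l_x / l_6.
  x=6: (0.114/0.114) × 6.1 = 6.1000
  x=7: (0.079/0.114) × 3.8 = 2.6333
Sum = 6.1000 + 2.6333 = 8.7333

8.73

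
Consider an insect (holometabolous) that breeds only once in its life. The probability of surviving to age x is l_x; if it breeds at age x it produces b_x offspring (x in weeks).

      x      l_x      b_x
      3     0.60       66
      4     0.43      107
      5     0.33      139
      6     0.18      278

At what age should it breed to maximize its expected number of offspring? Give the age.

Expected offspring if breeding at age x = l_x × b_x:
  age 3: 0.60 × 66 = 39.600
  age 4: 0.43 × 107 = 46.010
  age 5: 0.33 × 139 = 45.870
  age 6: 0.18 × 278 = 50.040
Maximum at age 6 (50.040).

6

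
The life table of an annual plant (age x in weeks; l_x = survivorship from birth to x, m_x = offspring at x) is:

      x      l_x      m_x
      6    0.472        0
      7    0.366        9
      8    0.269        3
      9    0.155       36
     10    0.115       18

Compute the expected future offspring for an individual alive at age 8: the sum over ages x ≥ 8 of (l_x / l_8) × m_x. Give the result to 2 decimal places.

31.44

l_8 = 0.269. Conditional survival from age 8 to x is l_x / l_8.
  x=8: (0.269/0.269) × 3 = 3.0000
  x=9: (0.155/0.269) × 36 = 20.7435
  x=10: (0.115/0.269) × 18 = 7.6952
Sum = 3.0000 + 20.7435 + 7.6952 = 31.4387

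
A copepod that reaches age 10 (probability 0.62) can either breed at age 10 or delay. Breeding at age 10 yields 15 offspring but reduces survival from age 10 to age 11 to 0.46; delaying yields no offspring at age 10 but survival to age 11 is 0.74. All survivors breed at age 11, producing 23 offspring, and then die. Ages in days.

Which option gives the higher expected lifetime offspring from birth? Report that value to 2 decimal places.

breed at age 10: R₀ = 0.62 × (15 + 0.46 × 23) = 0.62 × 25.5800 = 15.8596
delay to age 11: R₀ = 0.62 × (0.74 × 23) = 0.62 × 17.0200 = 10.5524
Higher: breed at age 10 (15.8596).

15.86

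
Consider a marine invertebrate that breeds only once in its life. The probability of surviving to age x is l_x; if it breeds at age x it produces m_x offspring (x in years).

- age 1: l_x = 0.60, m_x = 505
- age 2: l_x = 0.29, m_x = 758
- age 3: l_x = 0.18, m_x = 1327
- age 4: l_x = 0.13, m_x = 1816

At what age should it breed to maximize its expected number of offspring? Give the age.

1

Expected offspring if breeding at age x = l_x × m_x:
  age 1: 0.60 × 505 = 303.000
  age 2: 0.29 × 758 = 219.820
  age 3: 0.18 × 1327 = 238.860
  age 4: 0.13 × 1816 = 236.080
Maximum at age 1 (303.000).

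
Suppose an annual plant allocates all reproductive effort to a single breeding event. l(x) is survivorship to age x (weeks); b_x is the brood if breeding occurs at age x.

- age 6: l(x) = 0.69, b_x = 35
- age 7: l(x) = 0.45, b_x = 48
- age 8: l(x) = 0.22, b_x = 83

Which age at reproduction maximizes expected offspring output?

6

Expected offspring if breeding at age x = l(x) × b_x:
  age 6: 0.69 × 35 = 24.150
  age 7: 0.45 × 48 = 21.600
  age 8: 0.22 × 83 = 18.260
Maximum at age 6 (24.150).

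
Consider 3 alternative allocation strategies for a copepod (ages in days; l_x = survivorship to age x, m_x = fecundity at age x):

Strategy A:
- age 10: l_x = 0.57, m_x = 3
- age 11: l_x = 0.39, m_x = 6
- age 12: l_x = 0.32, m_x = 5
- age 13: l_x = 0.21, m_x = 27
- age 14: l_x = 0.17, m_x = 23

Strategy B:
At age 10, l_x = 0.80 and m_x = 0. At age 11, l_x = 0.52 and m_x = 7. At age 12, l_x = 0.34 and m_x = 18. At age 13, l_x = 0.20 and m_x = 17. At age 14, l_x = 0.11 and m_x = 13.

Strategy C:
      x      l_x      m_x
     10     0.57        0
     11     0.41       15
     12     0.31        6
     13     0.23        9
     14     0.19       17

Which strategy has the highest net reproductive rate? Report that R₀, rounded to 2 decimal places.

15.23

Strategy A: R₀ = 0.57×3 + 0.39×6 + 0.32×5 + 0.21×27 + 0.17×23 = 15.2300
Strategy B: R₀ = 0.80×0 + 0.52×7 + 0.34×18 + 0.20×17 + 0.11×13 = 14.5900
Strategy C: R₀ = 0.57×0 + 0.41×15 + 0.31×6 + 0.23×9 + 0.19×17 = 13.3100
Highest R₀: strategy A with 15.2300.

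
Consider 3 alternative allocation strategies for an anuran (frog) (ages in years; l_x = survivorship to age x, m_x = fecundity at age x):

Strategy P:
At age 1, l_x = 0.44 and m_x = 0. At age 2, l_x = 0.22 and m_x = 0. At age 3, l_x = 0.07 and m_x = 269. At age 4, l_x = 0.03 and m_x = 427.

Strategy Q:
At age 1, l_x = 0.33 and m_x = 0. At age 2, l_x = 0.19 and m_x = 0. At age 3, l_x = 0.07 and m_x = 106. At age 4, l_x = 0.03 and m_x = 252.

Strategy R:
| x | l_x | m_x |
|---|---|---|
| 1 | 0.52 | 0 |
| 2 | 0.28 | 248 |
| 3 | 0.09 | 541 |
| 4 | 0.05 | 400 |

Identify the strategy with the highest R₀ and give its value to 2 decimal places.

138.13

Strategy P: R₀ = 0.44×0 + 0.22×0 + 0.07×269 + 0.03×427 = 31.6400
Strategy Q: R₀ = 0.33×0 + 0.19×0 + 0.07×106 + 0.03×252 = 14.9800
Strategy R: R₀ = 0.52×0 + 0.28×248 + 0.09×541 + 0.05×400 = 138.1300
Highest R₀: strategy R with 138.1300.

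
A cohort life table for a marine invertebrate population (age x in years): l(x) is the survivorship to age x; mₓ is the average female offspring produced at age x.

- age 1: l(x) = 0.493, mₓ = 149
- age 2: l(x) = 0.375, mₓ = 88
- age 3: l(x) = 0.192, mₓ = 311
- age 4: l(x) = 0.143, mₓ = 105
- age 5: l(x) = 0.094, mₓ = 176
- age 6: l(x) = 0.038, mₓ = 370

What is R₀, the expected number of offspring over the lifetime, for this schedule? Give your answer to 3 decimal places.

R₀ = Σ l(x) mₓ:
  age 1: 0.493 × 149 = 73.4570
  age 2: 0.375 × 88 = 33.0000
  age 3: 0.192 × 311 = 59.7120
  age 4: 0.143 × 105 = 15.0150
  age 5: 0.094 × 176 = 16.5440
  age 6: 0.038 × 370 = 14.0600
R₀ = 73.4570 + 33.0000 + 59.7120 + 15.0150 + 16.5440 + 14.0600 = 211.7880

211.788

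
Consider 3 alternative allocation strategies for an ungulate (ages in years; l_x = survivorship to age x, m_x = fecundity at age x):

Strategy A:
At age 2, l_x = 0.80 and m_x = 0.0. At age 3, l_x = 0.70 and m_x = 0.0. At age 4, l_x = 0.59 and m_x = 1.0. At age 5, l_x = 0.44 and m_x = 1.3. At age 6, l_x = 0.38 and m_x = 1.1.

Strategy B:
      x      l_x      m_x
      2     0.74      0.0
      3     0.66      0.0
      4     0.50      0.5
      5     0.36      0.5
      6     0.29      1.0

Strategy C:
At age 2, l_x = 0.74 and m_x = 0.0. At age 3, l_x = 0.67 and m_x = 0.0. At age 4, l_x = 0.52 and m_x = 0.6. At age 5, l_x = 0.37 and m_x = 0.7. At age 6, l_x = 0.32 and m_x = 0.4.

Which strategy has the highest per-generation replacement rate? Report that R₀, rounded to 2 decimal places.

1.58

Strategy A: R₀ = 0.80×0.0 + 0.70×0.0 + 0.59×1.0 + 0.44×1.3 + 0.38×1.1 = 1.5800
Strategy B: R₀ = 0.74×0.0 + 0.66×0.0 + 0.50×0.5 + 0.36×0.5 + 0.29×1.0 = 0.7200
Strategy C: R₀ = 0.74×0.0 + 0.67×0.0 + 0.52×0.6 + 0.37×0.7 + 0.32×0.4 = 0.6990
Highest R₀: strategy A with 1.5800.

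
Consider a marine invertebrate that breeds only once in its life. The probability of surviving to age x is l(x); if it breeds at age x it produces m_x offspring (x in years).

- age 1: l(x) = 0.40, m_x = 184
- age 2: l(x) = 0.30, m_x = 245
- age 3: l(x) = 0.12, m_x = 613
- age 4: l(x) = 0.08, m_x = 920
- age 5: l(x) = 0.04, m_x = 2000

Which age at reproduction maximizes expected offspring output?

5

Expected offspring if breeding at age x = l(x) × m_x:
  age 1: 0.40 × 184 = 73.600
  age 2: 0.30 × 245 = 73.500
  age 3: 0.12 × 613 = 73.560
  age 4: 0.08 × 920 = 73.600
  age 5: 0.04 × 2000 = 80.000
Maximum at age 5 (80.000).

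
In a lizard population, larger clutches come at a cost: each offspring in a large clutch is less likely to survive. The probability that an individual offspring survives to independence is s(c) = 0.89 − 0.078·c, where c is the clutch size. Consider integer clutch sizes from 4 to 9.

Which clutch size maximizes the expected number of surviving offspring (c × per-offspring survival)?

Expected surviving offspring = c × s(c):
  c=4: 4 × 0.578 = 2.312
  c=5: 5 × 0.500 = 2.500
  c=6: 6 × 0.422 = 2.532
  c=7: 7 × 0.344 = 2.408
  c=8: 8 × 0.266 = 2.128
  c=9: 9 × 0.188 = 1.692
Maximum at c = 6 (2.532 surviving offspring).

6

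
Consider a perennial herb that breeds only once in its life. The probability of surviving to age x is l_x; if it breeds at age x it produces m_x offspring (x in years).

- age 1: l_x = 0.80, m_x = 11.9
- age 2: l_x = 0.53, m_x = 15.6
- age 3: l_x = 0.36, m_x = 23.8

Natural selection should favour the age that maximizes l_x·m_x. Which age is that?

Expected offspring if breeding at age x = l_x × m_x:
  age 1: 0.80 × 11.9 = 9.520
  age 2: 0.53 × 15.6 = 8.268
  age 3: 0.36 × 23.8 = 8.568
Maximum at age 1 (9.520).

1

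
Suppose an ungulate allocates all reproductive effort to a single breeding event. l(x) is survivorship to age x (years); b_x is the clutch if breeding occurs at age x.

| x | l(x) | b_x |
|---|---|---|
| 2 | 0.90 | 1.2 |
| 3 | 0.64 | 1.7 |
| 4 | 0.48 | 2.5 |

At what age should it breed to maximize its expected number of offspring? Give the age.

Expected offspring if breeding at age x = l(x) × b_x:
  age 2: 0.90 × 1.2 = 1.080
  age 3: 0.64 × 1.7 = 1.088
  age 4: 0.48 × 2.5 = 1.200
Maximum at age 4 (1.200).

4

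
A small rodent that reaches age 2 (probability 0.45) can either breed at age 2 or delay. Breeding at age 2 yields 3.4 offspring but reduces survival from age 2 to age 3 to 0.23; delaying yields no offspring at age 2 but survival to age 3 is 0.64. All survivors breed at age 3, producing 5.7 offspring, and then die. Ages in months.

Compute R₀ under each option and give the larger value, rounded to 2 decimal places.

2.12

breed at age 2: R₀ = 0.45 × (3.4 + 0.23 × 5.7) = 0.45 × 4.7110 = 2.1200
delay to age 3: R₀ = 0.45 × (0.64 × 5.7) = 0.45 × 3.6480 = 1.6416
Higher: breed at age 2 (2.1200).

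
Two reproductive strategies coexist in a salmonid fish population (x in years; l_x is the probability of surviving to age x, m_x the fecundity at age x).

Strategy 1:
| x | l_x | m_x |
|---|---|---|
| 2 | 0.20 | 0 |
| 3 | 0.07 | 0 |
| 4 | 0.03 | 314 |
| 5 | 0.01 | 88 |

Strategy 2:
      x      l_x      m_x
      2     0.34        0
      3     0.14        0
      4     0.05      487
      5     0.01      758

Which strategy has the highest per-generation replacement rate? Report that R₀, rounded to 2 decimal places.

Strategy 1: R₀ = 0.20×0 + 0.07×0 + 0.03×314 + 0.01×88 = 10.3000
Strategy 2: R₀ = 0.34×0 + 0.14×0 + 0.05×487 + 0.01×758 = 31.9300
Highest R₀: strategy 2 with 31.9300.

31.93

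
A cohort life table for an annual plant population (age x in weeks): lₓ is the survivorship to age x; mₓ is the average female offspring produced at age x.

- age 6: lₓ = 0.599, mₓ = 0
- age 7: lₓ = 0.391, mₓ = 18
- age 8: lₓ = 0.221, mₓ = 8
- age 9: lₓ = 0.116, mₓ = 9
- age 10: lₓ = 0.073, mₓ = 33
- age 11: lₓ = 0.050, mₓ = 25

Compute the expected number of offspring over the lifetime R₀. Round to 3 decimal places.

R₀ = Σ lₓ mₓ:
  age 6: 0.599 × 0 = 0.0000
  age 7: 0.391 × 18 = 7.0380
  age 8: 0.221 × 8 = 1.7680
  age 9: 0.116 × 9 = 1.0440
  age 10: 0.073 × 33 = 2.4090
  age 11: 0.050 × 25 = 1.2500
R₀ = 0.0000 + 7.0380 + 1.7680 + 1.0440 + 2.4090 + 1.2500 = 13.5090

13.509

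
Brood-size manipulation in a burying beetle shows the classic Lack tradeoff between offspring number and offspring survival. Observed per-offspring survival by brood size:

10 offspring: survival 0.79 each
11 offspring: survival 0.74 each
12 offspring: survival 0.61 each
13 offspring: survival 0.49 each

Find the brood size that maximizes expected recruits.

11

Expected recruits = c × s(c):
  c=10: 10 × 0.79 = 7.900
  c=11: 11 × 0.74 = 8.140
  c=12: 12 × 0.61 = 7.320
  c=13: 13 × 0.49 = 6.370
Maximum at c = 11 (8.140 recruits).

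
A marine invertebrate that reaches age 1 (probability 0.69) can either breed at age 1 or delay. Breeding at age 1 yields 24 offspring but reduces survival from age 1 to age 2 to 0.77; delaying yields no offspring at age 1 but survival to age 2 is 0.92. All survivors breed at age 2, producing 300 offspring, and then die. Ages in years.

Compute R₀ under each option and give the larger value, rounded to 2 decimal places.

190.44

breed at age 1: R₀ = 0.69 × (24 + 0.77 × 300) = 0.69 × 255.0000 = 175.9500
delay to age 2: R₀ = 0.69 × (0.92 × 300) = 0.69 × 276.0000 = 190.4400
Higher: delay to age 2 (190.4400).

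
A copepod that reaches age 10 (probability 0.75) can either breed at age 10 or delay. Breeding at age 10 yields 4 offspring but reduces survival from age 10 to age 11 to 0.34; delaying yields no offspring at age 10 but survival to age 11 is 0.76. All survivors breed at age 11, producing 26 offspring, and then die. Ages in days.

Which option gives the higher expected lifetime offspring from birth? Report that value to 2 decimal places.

14.82

breed at age 10: R₀ = 0.75 × (4 + 0.34 × 26) = 0.75 × 12.8400 = 9.6300
delay to age 11: R₀ = 0.75 × (0.76 × 26) = 0.75 × 19.7600 = 14.8200
Higher: delay to age 11 (14.8200).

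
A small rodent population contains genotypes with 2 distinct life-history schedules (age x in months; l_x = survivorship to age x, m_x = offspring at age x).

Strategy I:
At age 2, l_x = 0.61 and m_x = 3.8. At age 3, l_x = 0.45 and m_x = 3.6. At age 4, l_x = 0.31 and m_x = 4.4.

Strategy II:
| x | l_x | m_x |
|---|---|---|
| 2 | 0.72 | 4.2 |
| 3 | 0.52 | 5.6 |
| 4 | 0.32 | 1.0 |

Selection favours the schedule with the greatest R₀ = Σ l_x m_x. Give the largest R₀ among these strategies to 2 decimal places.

Strategy I: R₀ = 0.61×3.8 + 0.45×3.6 + 0.31×4.4 = 5.3020
Strategy II: R₀ = 0.72×4.2 + 0.52×5.6 + 0.32×1.0 = 6.2560
Highest R₀: strategy II with 6.2560.

6.26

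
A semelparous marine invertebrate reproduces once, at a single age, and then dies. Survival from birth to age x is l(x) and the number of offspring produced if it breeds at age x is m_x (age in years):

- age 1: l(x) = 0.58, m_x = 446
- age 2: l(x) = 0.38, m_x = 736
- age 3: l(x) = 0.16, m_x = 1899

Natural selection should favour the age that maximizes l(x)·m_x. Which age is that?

3

Expected offspring if breeding at age x = l(x) × m_x:
  age 1: 0.58 × 446 = 258.680
  age 2: 0.38 × 736 = 279.680
  age 3: 0.16 × 1899 = 303.840
Maximum at age 3 (303.840).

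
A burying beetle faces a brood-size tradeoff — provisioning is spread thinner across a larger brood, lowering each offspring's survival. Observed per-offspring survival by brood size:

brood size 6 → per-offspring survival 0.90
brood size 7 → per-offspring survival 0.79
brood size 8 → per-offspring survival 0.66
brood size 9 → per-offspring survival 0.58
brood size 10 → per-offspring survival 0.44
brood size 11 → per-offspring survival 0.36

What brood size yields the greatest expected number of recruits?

Expected recruits = c × s(c):
  c=6: 6 × 0.90 = 5.400
  c=7: 7 × 0.79 = 5.530
  c=8: 8 × 0.66 = 5.280
  c=9: 9 × 0.58 = 5.220
  c=10: 10 × 0.44 = 4.400
  c=11: 11 × 0.36 = 3.960
Maximum at c = 7 (5.530 recruits).

7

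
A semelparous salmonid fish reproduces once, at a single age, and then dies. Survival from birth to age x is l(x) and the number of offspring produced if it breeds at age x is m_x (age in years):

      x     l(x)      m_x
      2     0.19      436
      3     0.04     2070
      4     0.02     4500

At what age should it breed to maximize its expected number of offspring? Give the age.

4

Expected offspring if breeding at age x = l(x) × m_x:
  age 2: 0.19 × 436 = 82.840
  age 3: 0.04 × 2070 = 82.800
  age 4: 0.02 × 4500 = 90.000
Maximum at age 4 (90.000).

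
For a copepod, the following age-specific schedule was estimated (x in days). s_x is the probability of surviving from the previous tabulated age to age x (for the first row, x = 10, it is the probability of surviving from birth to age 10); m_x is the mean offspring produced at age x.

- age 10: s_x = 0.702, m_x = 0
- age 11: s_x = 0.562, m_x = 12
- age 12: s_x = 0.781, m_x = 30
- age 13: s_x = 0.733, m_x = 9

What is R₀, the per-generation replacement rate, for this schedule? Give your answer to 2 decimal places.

16.01

Survivorship from birth: l_x = s_10·s_11·…·s_x.
  l_10 = 0.70200
  l_11 = 0.39452
  l_12 = 0.30812
  l_13 = 0.22585
R₀ = Σ l_x m_x:
  age 10: 0.70200 × 0 = 0.0000
  age 11: 0.39452 × 12 = 4.7342
  age 12: 0.30812 × 30 = 9.2436
  age 13: 0.22585 × 9 = 2.0326
R₀ = 0.0000 + 4.7342 + 9.2436 + 2.0326 = 16.0105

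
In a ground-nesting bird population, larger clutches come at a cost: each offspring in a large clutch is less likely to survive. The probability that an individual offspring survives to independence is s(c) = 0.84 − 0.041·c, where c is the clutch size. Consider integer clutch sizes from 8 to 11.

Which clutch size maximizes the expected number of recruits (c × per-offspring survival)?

Expected recruits = c × s(c):
  c=8: 8 × 0.512 = 4.096
  c=9: 9 × 0.471 = 4.239
  c=10: 10 × 0.430 = 4.300
  c=11: 11 × 0.389 = 4.279
Maximum at c = 10 (4.300 recruits).

10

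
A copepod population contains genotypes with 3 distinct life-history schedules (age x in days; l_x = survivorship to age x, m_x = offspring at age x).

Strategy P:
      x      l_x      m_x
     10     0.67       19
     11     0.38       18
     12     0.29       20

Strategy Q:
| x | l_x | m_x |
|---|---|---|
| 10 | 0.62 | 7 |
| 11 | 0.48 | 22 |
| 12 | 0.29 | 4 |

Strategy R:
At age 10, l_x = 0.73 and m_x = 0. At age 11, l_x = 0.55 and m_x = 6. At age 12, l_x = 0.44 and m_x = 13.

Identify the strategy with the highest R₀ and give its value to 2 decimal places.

Strategy P: R₀ = 0.67×19 + 0.38×18 + 0.29×20 = 25.3700
Strategy Q: R₀ = 0.62×7 + 0.48×22 + 0.29×4 = 16.0600
Strategy R: R₀ = 0.73×0 + 0.55×6 + 0.44×13 = 9.0200
Highest R₀: strategy P with 25.3700.

25.37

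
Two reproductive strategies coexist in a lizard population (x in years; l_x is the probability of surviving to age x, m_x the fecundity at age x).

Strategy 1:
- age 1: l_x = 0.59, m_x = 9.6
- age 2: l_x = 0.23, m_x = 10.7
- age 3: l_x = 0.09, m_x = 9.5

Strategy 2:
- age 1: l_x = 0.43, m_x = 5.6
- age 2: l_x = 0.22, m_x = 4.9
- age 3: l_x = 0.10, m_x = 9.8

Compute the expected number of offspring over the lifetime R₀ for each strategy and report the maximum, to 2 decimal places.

Strategy 1: R₀ = 0.59×9.6 + 0.23×10.7 + 0.09×9.5 = 8.9800
Strategy 2: R₀ = 0.43×5.6 + 0.22×4.9 + 0.10×9.8 = 4.4660
Highest R₀: strategy 1 with 8.9800.

8.98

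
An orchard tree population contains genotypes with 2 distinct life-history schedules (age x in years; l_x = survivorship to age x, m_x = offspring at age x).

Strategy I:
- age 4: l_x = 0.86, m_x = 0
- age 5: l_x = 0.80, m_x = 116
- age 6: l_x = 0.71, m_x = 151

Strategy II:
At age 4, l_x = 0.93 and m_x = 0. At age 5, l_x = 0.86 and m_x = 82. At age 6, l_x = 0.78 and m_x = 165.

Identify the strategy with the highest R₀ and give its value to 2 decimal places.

200.01

Strategy I: R₀ = 0.86×0 + 0.80×116 + 0.71×151 = 200.0100
Strategy II: R₀ = 0.93×0 + 0.86×82 + 0.78×165 = 199.2200
Highest R₀: strategy I with 200.0100.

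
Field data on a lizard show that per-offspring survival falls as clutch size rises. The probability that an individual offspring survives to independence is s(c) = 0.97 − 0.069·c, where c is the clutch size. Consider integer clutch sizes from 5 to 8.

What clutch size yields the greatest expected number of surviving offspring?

7

Expected surviving offspring = c × s(c):
  c=5: 5 × 0.625 = 3.125
  c=6: 6 × 0.556 = 3.336
  c=7: 7 × 0.487 = 3.409
  c=8: 8 × 0.418 = 3.344
Maximum at c = 7 (3.409 surviving offspring).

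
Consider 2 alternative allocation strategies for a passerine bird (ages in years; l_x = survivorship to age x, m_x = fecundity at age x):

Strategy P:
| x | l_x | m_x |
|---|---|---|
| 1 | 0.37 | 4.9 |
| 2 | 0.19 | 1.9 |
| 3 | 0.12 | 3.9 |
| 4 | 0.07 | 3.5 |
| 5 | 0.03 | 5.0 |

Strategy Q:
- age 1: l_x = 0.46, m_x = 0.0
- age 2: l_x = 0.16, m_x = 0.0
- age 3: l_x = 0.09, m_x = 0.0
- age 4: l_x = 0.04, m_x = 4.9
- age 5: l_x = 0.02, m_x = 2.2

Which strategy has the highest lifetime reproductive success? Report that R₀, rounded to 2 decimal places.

3.04

Strategy P: R₀ = 0.37×4.9 + 0.19×1.9 + 0.12×3.9 + 0.07×3.5 + 0.03×5.0 = 3.0370
Strategy Q: R₀ = 0.46×0.0 + 0.16×0.0 + 0.09×0.0 + 0.04×4.9 + 0.02×2.2 = 0.2400
Highest R₀: strategy P with 3.0370.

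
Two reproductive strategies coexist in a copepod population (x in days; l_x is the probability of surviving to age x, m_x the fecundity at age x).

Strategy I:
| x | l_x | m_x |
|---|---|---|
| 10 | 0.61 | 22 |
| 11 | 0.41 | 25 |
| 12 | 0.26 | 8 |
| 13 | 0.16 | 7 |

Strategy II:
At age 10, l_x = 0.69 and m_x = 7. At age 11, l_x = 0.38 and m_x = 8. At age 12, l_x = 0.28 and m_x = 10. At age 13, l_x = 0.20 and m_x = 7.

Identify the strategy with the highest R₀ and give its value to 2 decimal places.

26.87

Strategy I: R₀ = 0.61×22 + 0.41×25 + 0.26×8 + 0.16×7 = 26.8700
Strategy II: R₀ = 0.69×7 + 0.38×8 + 0.28×10 + 0.20×7 = 12.0700
Highest R₀: strategy I with 26.8700.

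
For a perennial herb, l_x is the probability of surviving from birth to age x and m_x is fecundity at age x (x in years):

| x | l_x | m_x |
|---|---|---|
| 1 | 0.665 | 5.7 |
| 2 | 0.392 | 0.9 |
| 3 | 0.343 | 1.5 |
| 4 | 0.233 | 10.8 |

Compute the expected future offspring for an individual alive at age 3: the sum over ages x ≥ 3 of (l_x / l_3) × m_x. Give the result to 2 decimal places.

8.84

l_3 = 0.343. Conditional survival from age 3 to x is l_x / l_3.
  x=3: (0.343/0.343) × 1.5 = 1.5000
  x=4: (0.233/0.343) × 10.8 = 7.3364
Sum = 1.5000 + 7.3364 = 8.8364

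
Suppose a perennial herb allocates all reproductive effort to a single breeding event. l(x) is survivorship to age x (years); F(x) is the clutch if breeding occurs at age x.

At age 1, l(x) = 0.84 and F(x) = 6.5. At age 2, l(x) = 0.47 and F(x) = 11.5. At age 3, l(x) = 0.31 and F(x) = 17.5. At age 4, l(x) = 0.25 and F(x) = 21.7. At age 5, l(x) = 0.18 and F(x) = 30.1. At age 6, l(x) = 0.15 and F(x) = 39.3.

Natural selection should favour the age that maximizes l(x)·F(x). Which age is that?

Expected offspring if breeding at age x = l(x) × F(x):
  age 1: 0.84 × 6.5 = 5.460
  age 2: 0.47 × 11.5 = 5.405
  age 3: 0.31 × 17.5 = 5.425
  age 4: 0.25 × 21.7 = 5.425
  age 5: 0.18 × 30.1 = 5.418
  age 6: 0.15 × 39.3 = 5.895
Maximum at age 6 (5.895).

6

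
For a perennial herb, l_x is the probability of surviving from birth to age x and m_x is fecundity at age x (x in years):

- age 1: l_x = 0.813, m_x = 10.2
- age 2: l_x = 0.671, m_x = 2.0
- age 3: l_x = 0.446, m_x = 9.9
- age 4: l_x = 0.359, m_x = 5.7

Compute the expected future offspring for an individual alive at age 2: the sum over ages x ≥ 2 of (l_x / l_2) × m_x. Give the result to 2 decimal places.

11.63

l_2 = 0.671. Conditional survival from age 2 to x is l_x / l_2.
  x=2: (0.671/0.671) × 2.0 = 2.0000
  x=3: (0.446/0.671) × 9.9 = 6.5803
  x=4: (0.359/0.671) × 5.7 = 3.0496
Sum = 2.0000 + 6.5803 + 3.0496 = 11.6300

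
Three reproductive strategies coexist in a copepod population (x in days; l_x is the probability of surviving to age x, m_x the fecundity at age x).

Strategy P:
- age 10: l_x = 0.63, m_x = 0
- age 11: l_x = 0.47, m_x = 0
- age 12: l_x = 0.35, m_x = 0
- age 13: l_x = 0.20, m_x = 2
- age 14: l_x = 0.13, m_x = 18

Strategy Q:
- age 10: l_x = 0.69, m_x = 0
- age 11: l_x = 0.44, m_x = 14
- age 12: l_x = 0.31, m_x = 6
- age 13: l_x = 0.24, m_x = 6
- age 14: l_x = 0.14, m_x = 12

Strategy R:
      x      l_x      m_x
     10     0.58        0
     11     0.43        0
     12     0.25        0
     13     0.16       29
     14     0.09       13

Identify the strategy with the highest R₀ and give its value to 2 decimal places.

11.14

Strategy P: R₀ = 0.63×0 + 0.47×0 + 0.35×0 + 0.20×2 + 0.13×18 = 2.7400
Strategy Q: R₀ = 0.69×0 + 0.44×14 + 0.31×6 + 0.24×6 + 0.14×12 = 11.1400
Strategy R: R₀ = 0.58×0 + 0.43×0 + 0.25×0 + 0.16×29 + 0.09×13 = 5.8100
Highest R₀: strategy Q with 11.1400.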